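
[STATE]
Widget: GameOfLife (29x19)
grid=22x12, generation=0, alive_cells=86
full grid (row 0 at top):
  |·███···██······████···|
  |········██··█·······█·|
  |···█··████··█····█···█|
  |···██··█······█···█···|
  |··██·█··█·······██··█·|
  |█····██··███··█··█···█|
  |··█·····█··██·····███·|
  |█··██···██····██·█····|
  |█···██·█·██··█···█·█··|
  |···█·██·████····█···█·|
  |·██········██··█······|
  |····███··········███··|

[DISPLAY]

Gen: 0                       
·███···██······████···       
········██··█·······█·       
···█··████··█····█···█       
···██··█······█···█···       
··██·█··█·······██··█·       
█····██··███··█··█···█       
··█·····█··██·····███·       
█··██···██····██·█····       
█···██·█·██··█···█·█··       
···█·██·████····█···█·       
·██········██··█······       
····███··········███··       
                             
                             
                             
                             
                             
                             


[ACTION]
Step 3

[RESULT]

Gen: 3                       
···██████·············       
··█···█·█·······███···       
·······█·········██···       
··█████········██·█···       
·██············███·█··       
·██·················██       
███················█·█       
███·················██       
···█········█······█··       
██·██·····███····█·█··       
···█·······█·····█··█·       
·················███··       
                             
                             
                             
                             
                             
                             


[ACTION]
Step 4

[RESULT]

Gen: 7                       
······██········███···       
·····█·········██··█··       
·█··█··█······██·█·█··       
·██··██······██··███··       
····██········████····       
··█·█··········█······       
··█·██················       
··█·█·············██··       
··███······███······█·       
··········█······█··█·       
··███·····█··█··█···█·       
···██······██······█··       
                             
                             
                             
                             
                             
                             


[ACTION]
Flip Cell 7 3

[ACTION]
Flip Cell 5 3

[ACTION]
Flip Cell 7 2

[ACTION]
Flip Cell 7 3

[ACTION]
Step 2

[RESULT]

Gen: 9                       
······█········████···       
·····██·······██···██·       
·█··███······██····██·       
█··█·█······███····██·       
·█·█·········█········       
·██···········█·······       
·███··················       
··█·█······██······█··       
···█·······███····█··█       
····█·····█··█····█··█       
··········█·██·····█·█       
···········██·········       
                             
                             
                             
                             
                             
                             


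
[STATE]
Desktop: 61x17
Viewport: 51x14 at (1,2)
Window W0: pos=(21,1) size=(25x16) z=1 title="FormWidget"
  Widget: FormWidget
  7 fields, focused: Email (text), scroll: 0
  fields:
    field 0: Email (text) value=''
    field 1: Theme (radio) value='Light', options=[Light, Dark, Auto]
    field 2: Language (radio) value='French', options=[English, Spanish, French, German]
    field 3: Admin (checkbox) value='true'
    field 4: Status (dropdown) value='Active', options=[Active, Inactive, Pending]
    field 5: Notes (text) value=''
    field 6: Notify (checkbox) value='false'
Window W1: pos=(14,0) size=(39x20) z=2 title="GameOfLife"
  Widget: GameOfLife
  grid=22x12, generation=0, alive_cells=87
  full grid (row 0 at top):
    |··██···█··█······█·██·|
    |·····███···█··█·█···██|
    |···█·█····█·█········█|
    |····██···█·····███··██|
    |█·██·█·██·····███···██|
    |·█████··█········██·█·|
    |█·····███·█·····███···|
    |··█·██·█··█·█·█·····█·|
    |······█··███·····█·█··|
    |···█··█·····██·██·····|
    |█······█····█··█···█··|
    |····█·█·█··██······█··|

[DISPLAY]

             ┠─────────────────────────────────────
             ┃Gen: 0                               
             ┃··██···█··█······█·██·               
             ┃·····███···█··█·█···██               
             ┃···█·█····█·█········█               
             ┃····██···█·····███··██               
             ┃█·██·█·██·····███···██               
             ┃·█████··█········██·█·               
             ┃█·····███·█·····███···               
             ┃··█·██·█··█·█·█·····█·               
             ┃······█··███·····█·█··               
             ┃···█··█·····██·██·····               
             ┃█······█····█··█···█··               
             ┃····█·█·█··██······█··               


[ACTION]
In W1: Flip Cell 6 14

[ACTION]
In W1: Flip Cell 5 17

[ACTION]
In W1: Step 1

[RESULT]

             ┠─────────────────────────────────────
             ┃Gen: 1                               
             ┃·······█···········███               
             ┃··██·█·█··██·······█·█               
             ┃··········██·····█····               
             ┃··█··█··██····█··█····               
             ┃·······███····█·······               
             ┃█····█········█···█·██               
             ┃········█··█·█·█·██···               
             ┃·····█·······█·██··█··               
             ┃···██·██·██···███·····               
             ┃······██··█·█████·█···               
             ┃·····███······███·····               
             ┃·······█···██·········               


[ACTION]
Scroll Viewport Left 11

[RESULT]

              ┠────────────────────────────────────
              ┃Gen: 1                              
              ┃·······█···········███              
              ┃··██·█·█··██·······█·█              
              ┃··········██·····█····              
              ┃··█··█··██····█··█····              
              ┃·······███····█·······              
              ┃█····█········█···█·██              
              ┃········█··█·█·█·██···              
              ┃·····█·······█·██··█··              
              ┃···██·██·██···███·····              
              ┃······██··█·█████·█···              
              ┃·····███······███·····              
              ┃·······█···██·········              


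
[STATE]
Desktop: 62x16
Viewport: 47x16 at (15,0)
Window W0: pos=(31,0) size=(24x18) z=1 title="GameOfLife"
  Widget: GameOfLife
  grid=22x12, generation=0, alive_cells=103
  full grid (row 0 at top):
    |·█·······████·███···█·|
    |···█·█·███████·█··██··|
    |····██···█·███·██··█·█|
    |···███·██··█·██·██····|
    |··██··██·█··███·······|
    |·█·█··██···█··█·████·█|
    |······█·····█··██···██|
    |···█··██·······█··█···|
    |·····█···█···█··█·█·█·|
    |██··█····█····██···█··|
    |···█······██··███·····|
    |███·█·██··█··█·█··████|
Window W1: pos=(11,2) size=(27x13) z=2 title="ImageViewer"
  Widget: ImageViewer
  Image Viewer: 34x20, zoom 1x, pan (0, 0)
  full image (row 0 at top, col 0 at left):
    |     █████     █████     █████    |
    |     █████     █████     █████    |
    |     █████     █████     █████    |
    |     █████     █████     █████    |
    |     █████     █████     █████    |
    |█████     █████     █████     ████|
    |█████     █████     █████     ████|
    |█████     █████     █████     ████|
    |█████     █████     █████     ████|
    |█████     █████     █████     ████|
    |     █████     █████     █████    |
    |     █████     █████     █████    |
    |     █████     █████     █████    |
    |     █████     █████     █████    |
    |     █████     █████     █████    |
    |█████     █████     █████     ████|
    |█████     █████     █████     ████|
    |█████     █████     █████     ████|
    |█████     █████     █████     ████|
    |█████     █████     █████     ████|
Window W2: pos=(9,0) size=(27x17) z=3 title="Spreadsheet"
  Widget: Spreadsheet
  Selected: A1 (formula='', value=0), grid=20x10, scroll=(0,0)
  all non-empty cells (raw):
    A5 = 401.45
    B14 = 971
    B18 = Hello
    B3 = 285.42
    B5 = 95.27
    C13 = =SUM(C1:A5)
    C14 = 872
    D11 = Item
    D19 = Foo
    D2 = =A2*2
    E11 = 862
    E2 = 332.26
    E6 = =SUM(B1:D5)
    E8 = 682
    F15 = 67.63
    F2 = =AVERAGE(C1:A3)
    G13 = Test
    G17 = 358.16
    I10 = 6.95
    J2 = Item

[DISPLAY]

━━━━━━━━━━━━━━━━━━━━┓━━━━━━━━━━━━━━━━━━┓       
adsheet             ┃eOfLife           ┃       
────────────────────┨━┓────────────────┨       
                    ┃ ┃                ┃       
  A       B       C ┃─┨···████·███···█·┃       
--------------------┃ ┃·███████·█··██··┃       
    [0]       0     ┃ ┃···█·███·██··█·█┃       
      0       0     ┃ ┃·██··█·██·██····┃       
      0  285.42     ┃ ┃██·█··███·······┃       
      0       0     ┃ ┃██···█··█·████·█┃       
 401.45   95.27     ┃█┃█·····█··██···██┃       
      0       0     ┃█┃██·······█··█···┃       
      0       0     ┃█┃···█···█··█·█·█·┃       
      0       0     ┃█┃···█····██···█··┃       
      0       0     ┃━┛····██··███·····┃       
      0       0     ┃█·██··█··█·█··████┃       


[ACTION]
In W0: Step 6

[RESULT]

━━━━━━━━━━━━━━━━━━━━┓━━━━━━━━━━━━━━━━━━┓       
adsheet             ┃eOfLife           ┃       
────────────────────┨━┓────────────────┨       
                    ┃ ┃                ┃       
  A       B       C ┃─┨············██··┃       
--------------------┃ ┃·····█·····███··┃       
    [0]       0     ┃ ┃····█·█·········┃       
      0       0     ┃ ┃···██··█········┃       
      0  285.42     ┃ ┃·██····█········┃       
      0       0     ┃ ┃·███·████·······┃       
 401.45   95.27     ┃█┃·█····████····██┃       
      0       0     ┃█┃·█·████··█····██┃       
      0       0     ┃█┃·█·······█······┃       
      0       0     ┃█┃··████··········┃       
      0       0     ┃━┛················┃       
      0       0     ┃······█··█········┃       


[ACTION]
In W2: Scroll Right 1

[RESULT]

━━━━━━━━━━━━━━━━━━━━┓━━━━━━━━━━━━━━━━━━┓       
adsheet             ┃eOfLife           ┃       
────────────────────┨━┓────────────────┨       
                    ┃ ┃                ┃       
  B       C       D ┃─┨············██··┃       
--------------------┃ ┃·····█·····███··┃       
      0       0     ┃ ┃····█·█·········┃       
      0       0     ┃ ┃···██··█········┃       
 285.42       0     ┃ ┃·██····█········┃       
      0       0     ┃ ┃·███·████·······┃       
  95.27       0     ┃█┃·█····████····██┃       
      0       0     ┃█┃·█·████··█····██┃       
      0       0     ┃█┃·█·······█······┃       
      0       0     ┃█┃··████··········┃       
      0       0     ┃━┛················┃       
      0       0     ┃······█··█········┃       


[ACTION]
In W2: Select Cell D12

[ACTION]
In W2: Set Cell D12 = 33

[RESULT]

━━━━━━━━━━━━━━━━━━━━┓━━━━━━━━━━━━━━━━━━┓       
adsheet             ┃eOfLife           ┃       
────────────────────┨━┓────────────────┨       
33                  ┃ ┃                ┃       
  B       C       D ┃─┨············██··┃       
--------------------┃ ┃·····█·····███··┃       
      0       0     ┃ ┃····█·█·········┃       
      0       0     ┃ ┃···██··█········┃       
 285.42       0     ┃ ┃·██····█········┃       
      0       0     ┃ ┃·███·████·······┃       
  95.27       0     ┃█┃·█····████····██┃       
      0       0     ┃█┃·█·████··█····██┃       
      0       0     ┃█┃·█·······█······┃       
      0       0     ┃█┃··████··········┃       
      0       0     ┃━┛················┃       
      0       0     ┃······█··█········┃       


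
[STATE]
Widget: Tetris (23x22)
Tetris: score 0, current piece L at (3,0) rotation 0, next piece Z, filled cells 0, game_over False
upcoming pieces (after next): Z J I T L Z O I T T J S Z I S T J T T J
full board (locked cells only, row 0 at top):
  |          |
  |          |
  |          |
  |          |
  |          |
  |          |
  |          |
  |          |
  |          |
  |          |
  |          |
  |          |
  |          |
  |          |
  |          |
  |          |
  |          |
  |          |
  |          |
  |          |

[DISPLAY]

     ▒    │Next:       
   ▒▒▒    │▓▓          
          │ ▓▓         
          │            
          │            
          │            
          │Score:      
          │0           
          │            
          │            
          │            
          │            
          │            
          │            
          │            
          │            
          │            
          │            
          │            
          │            
          │            
          │            


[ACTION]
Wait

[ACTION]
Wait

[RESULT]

          │Next:       
          │▓▓          
     ▒    │ ▓▓         
   ▒▒▒    │            
          │            
          │            
          │Score:      
          │0           
          │            
          │            
          │            
          │            
          │            
          │            
          │            
          │            
          │            
          │            
          │            
          │            
          │            
          │            


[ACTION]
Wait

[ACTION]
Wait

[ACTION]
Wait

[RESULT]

          │Next:       
          │▓▓          
          │ ▓▓         
          │            
          │            
     ▒    │            
   ▒▒▒    │Score:      
          │0           
          │            
          │            
          │            
          │            
          │            
          │            
          │            
          │            
          │            
          │            
          │            
          │            
          │            
          │            


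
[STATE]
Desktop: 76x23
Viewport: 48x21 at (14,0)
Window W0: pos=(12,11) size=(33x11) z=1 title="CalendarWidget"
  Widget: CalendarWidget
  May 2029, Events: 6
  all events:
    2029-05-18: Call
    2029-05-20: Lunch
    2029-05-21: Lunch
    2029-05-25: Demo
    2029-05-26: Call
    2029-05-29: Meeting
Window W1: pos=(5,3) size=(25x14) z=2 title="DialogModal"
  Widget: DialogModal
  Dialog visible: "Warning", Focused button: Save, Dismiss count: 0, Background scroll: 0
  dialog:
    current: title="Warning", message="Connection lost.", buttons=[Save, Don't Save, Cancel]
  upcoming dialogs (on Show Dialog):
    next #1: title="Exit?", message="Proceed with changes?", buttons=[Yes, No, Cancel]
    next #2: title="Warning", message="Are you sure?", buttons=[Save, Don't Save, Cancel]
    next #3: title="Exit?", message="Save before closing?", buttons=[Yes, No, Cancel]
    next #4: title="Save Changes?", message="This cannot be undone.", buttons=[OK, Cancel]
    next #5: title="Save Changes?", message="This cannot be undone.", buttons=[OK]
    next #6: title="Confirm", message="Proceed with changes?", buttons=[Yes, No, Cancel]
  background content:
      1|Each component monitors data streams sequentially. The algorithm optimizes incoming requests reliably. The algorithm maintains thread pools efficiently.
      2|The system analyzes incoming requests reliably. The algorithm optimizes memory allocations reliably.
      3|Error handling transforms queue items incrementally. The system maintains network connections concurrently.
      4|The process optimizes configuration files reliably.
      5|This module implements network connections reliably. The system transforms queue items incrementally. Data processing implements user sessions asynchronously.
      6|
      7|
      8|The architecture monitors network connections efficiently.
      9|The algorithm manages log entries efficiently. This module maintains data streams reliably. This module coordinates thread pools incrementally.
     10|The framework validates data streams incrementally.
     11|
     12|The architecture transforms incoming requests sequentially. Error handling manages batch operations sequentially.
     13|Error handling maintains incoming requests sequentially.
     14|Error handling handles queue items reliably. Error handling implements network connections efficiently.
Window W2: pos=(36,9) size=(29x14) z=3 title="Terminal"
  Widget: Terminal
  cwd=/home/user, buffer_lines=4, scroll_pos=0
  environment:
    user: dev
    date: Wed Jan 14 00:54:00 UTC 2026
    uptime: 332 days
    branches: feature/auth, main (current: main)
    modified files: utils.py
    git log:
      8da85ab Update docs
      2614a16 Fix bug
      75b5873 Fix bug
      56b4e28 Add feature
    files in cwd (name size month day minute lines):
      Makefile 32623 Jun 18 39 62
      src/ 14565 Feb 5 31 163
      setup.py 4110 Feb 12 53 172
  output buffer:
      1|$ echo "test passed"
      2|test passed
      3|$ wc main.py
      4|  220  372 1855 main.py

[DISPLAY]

                                                
                                                
                                                
━━━━━━━━━━━━━━━┓                                
odal           ┃                                
───────────────┨                                
ponent monitors┃                                
em analyzes inc┃                                
────────────┐or┃                                
Warning     │ c┃      ┏━━━━━━━━━━━━━━━━━━━━━━━━━
ection lost.│s ┃      ┃ Terminal                
]  Don't Sav│  ┃━━━━━━┠─────────────────────────
────────────┘  ┃      ┃$ echo "test passed"     
itecture monito┃──────┃test passed              
rithm manages l┃029   ┃$ wc main.py             
ework validates┃ Su   ┃  220  372 1855 main.py  
━━━━━━━━━━━━━━━┛  6   ┃$ █                      
7  8  9 10 11 12 13   ┃                         
4 15 16 17 18* 19 20* ┃                         
1* 22 23 24 25* 26* 27┃                         
8 29* 30 31           ┃                         


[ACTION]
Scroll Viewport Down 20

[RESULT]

                                                
━━━━━━━━━━━━━━━┓                                
odal           ┃                                
───────────────┨                                
ponent monitors┃                                
em analyzes inc┃                                
────────────┐or┃                                
Warning     │ c┃      ┏━━━━━━━━━━━━━━━━━━━━━━━━━
ection lost.│s ┃      ┃ Terminal                
]  Don't Sav│  ┃━━━━━━┠─────────────────────────
────────────┘  ┃      ┃$ echo "test passed"     
itecture monito┃──────┃test passed              
rithm manages l┃029   ┃$ wc main.py             
ework validates┃ Su   ┃  220  372 1855 main.py  
━━━━━━━━━━━━━━━┛  6   ┃$ █                      
7  8  9 10 11 12 13   ┃                         
4 15 16 17 18* 19 20* ┃                         
1* 22 23 24 25* 26* 27┃                         
8 29* 30 31           ┃                         
━━━━━━━━━━━━━━━━━━━━━━┃                         
                      ┗━━━━━━━━━━━━━━━━━━━━━━━━━


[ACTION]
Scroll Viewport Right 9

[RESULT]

                                                
━━━━━━┓                                         
      ┃                                         
──────┨                                         
nitors┃                                         
es inc┃                                         
───┐or┃                                         
   │ c┃      ┏━━━━━━━━━━━━━━━━━━━━━━━━━━━┓      
st.│s ┃      ┃ Terminal                  ┃      
Sav│  ┃━━━━━━┠───────────────────────────┨      
───┘  ┃      ┃$ echo "test passed"       ┃      
monito┃──────┃test passed                ┃      
ages l┃029   ┃$ wc main.py               ┃      
idates┃ Su   ┃  220  372 1855 main.py    ┃      
━━━━━━┛  6   ┃$ █                        ┃      
0 11 12 13   ┃                           ┃      
7 18* 19 20* ┃                           ┃      
24 25* 26* 27┃                           ┃      
31           ┃                           ┃      
━━━━━━━━━━━━━┃                           ┃      
             ┗━━━━━━━━━━━━━━━━━━━━━━━━━━━┛      


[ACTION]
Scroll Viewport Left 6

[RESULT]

                                                
━━━━━━━━━━━━┓                                   
l           ┃                                   
────────────┨                                   
ent monitors┃                                   
analyzes inc┃                                   
─────────┐or┃                                   
ning     │ c┃      ┏━━━━━━━━━━━━━━━━━━━━━━━━━━━┓
ion lost.│s ┃      ┃ Terminal                  ┃
Don't Sav│  ┃━━━━━━┠───────────────────────────┨
─────────┘  ┃      ┃$ echo "test passed"       ┃
cture monito┃──────┃test passed                ┃
hm manages l┃029   ┃$ wc main.py               ┃
rk validates┃ Su   ┃  220  372 1855 main.py    ┃
━━━━━━━━━━━━┛  6   ┃$ █                        ┃
8  9 10 11 12 13   ┃                           ┃
5 16 17 18* 19 20* ┃                           ┃
22 23 24 25* 26* 27┃                           ┃
9* 30 31           ┃                           ┃
━━━━━━━━━━━━━━━━━━━┃                           ┃
                   ┗━━━━━━━━━━━━━━━━━━━━━━━━━━━┛


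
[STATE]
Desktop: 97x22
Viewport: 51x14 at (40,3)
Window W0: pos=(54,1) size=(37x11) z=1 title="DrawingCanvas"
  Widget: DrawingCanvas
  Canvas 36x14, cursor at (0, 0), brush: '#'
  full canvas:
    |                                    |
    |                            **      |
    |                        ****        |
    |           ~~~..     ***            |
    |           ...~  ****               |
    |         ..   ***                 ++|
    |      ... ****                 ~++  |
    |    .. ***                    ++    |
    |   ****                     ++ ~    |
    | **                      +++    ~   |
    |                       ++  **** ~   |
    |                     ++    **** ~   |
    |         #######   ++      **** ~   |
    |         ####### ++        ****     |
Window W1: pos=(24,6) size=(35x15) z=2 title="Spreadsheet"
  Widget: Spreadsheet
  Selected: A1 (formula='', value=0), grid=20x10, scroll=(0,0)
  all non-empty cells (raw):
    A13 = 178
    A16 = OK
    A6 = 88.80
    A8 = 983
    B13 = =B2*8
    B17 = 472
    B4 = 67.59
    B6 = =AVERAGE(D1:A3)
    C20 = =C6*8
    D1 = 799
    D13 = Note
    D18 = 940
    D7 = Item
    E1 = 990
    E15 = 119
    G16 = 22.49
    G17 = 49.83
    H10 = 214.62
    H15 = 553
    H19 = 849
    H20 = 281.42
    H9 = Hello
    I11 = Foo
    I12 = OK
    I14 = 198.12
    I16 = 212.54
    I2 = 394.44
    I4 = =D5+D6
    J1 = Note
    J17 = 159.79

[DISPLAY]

              ┠───────────────────────────────────┨
              ┃+                                  ┃
              ┃                            **     ┃
━━━━━━━━━━━━━━━━━━┓                    ****       ┃
                  ┃       ~~~..     ***           ┃
──────────────────┨       ...~  ****              ┃
                  ┃     ..   ***                 +┃
B       C       D ┃  ... ****                 ~++ ┃
------------------┃━━━━━━━━━━━━━━━━━━━━━━━━━━━━━━━┛
    0       0     ┃                                
    0       0     ┃                                
    0       0     ┃                                
67.59       0     ┃                                
    0       0     ┃                                


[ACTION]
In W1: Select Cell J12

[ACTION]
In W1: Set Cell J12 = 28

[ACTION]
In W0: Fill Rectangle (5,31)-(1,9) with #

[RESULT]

              ┠───────────────────────────────────┨
              ┃+                                  ┃
              ┃         #######################   ┃
━━━━━━━━━━━━━━━━━━┓     #######################   ┃
                  ┃     #######################   ┃
──────────────────┨     #######################   ┃
                  ┃     #######################  +┃
B       C       D ┃  ... ****                 ~++ ┃
------------------┃━━━━━━━━━━━━━━━━━━━━━━━━━━━━━━━┛
    0       0     ┃                                
    0       0     ┃                                
    0       0     ┃                                
67.59       0     ┃                                
    0       0     ┃                                


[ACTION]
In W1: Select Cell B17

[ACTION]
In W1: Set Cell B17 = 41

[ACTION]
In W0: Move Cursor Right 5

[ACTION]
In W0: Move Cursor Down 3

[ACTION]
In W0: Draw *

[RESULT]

              ┠───────────────────────────────────┨
              ┃                                   ┃
              ┃         #######################   ┃
━━━━━━━━━━━━━━━━━━┓     #######################   ┃
                  ┃ *   #######################   ┃
──────────────────┨     #######################   ┃
                  ┃     #######################  +┃
B       C       D ┃  ... ****                 ~++ ┃
------------------┃━━━━━━━━━━━━━━━━━━━━━━━━━━━━━━━┛
    0       0     ┃                                
    0       0     ┃                                
    0       0     ┃                                
67.59       0     ┃                                
    0       0     ┃                                


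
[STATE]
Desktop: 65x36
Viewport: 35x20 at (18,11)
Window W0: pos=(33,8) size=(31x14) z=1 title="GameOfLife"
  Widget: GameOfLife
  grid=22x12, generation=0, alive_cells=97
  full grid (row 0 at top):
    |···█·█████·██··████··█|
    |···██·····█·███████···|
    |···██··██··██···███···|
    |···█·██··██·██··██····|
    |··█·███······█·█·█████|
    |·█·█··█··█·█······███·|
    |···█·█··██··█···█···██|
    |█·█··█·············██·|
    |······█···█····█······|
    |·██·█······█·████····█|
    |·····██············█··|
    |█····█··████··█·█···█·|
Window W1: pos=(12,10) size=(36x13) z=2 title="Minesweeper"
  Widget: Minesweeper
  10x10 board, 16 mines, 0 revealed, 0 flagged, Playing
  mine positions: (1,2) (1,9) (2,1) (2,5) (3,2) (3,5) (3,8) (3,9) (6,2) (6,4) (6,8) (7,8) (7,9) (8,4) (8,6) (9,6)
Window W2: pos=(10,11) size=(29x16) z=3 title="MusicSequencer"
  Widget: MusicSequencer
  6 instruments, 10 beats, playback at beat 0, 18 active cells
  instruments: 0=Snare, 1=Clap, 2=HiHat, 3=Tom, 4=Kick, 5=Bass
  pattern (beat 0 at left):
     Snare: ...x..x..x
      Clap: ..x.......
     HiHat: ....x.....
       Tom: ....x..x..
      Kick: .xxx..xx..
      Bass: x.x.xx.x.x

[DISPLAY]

━━━━━━━━━━━━━━━━━━━━┓        ┃     
equencer            ┃────────┨█████
────────────────────┨        ┃··███
123456789           ┃        ┃··██·
··█··█··█           ┃        ┃·█·██
·█·······           ┃        ┃····█
···█·····           ┃        ┃··█··
···█··█··           ┃        ┃·····
███··██··           ┃        ┃·█···
·█·██·█·█           ┃        ┃███··
                    ┃        ┃━━━━━
                    ┃━━━━━━━━┛     
                    ┃              
                    ┃              
                    ┃              
━━━━━━━━━━━━━━━━━━━━┛              
                                   
                                   
                                   
                                   


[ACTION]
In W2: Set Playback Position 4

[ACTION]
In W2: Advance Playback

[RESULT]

━━━━━━━━━━━━━━━━━━━━┓        ┃     
equencer            ┃────────┨█████
────────────────────┨        ┃··███
1234▼6789           ┃        ┃··██·
··█··█··█           ┃        ┃·█·██
·█·······           ┃        ┃····█
···█·····           ┃        ┃··█··
···█··█··           ┃        ┃·····
███··██··           ┃        ┃·█···
·█·██·█·█           ┃        ┃███··
                    ┃        ┃━━━━━
                    ┃━━━━━━━━┛     
                    ┃              
                    ┃              
                    ┃              
━━━━━━━━━━━━━━━━━━━━┛              
                                   
                                   
                                   
                                   


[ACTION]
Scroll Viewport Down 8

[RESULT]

·█·······           ┃        ┃····█
···█·····           ┃        ┃··█··
···█··█··           ┃        ┃·····
███··██··           ┃        ┃·█···
·█·██·█·█           ┃        ┃███··
                    ┃        ┃━━━━━
                    ┃━━━━━━━━┛     
                    ┃              
                    ┃              
                    ┃              
━━━━━━━━━━━━━━━━━━━━┛              
                                   
                                   
                                   
                                   
                                   
                                   
                                   
                                   
                                   


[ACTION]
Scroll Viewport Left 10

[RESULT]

  ┃  Clap··█·······           ┃    
  ┃ HiHat····█·····           ┃    
  ┃   Tom····█··█··           ┃    
  ┃  Kick·███··██··           ┃    
  ┃  Bass█·█·██·█·█           ┃    
  ┃                           ┃    
  ┃                           ┃━━━━
  ┃                           ┃    
  ┃                           ┃    
  ┃                           ┃    
  ┗━━━━━━━━━━━━━━━━━━━━━━━━━━━┛    
                                   
                                   
                                   
                                   
                                   
                                   
                                   
                                   
                                   


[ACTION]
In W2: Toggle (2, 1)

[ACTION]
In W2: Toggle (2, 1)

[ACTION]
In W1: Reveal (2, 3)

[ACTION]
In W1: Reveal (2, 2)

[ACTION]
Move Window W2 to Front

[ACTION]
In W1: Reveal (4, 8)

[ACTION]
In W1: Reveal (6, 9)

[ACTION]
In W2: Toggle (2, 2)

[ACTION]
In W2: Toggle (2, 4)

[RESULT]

  ┃  Clap··█·······           ┃    
  ┃ HiHat··█·······           ┃    
  ┃   Tom····█··█··           ┃    
  ┃  Kick·███··██··           ┃    
  ┃  Bass█·█·██·█·█           ┃    
  ┃                           ┃    
  ┃                           ┃━━━━
  ┃                           ┃    
  ┃                           ┃    
  ┃                           ┃    
  ┗━━━━━━━━━━━━━━━━━━━━━━━━━━━┛    
                                   
                                   
                                   
                                   
                                   
                                   
                                   
                                   
                                   


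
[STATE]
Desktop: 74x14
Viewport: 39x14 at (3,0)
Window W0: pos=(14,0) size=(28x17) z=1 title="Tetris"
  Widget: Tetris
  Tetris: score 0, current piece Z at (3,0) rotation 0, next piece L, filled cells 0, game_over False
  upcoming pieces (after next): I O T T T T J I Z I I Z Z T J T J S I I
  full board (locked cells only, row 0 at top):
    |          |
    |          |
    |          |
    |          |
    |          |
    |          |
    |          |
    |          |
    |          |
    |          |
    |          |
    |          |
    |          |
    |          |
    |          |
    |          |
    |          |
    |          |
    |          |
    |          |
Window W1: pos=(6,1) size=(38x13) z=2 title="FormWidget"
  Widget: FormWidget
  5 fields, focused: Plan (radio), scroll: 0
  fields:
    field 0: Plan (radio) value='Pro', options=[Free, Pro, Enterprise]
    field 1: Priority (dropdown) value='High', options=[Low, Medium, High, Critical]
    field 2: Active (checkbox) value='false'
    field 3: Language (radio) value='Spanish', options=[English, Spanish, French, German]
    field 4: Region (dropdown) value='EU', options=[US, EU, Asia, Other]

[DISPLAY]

           ┏━━━━━━━━━━━━━━━━━━━━━━━━━━┓
   ┏━━━━━━━━━━━━━━━━━━━━━━━━━━━━━━━━━━━
   ┃ FormWidget                        
   ┠───────────────────────────────────
   ┃> Plan:       ( ) Free  (●) Pro  ( 
   ┃  Priority:   [High               ▼
   ┃  Active:     [ ]                  
   ┃  Language:   ( ) English  (●) Span
   ┃  Region:     [EU                 ▼
   ┃                                   
   ┃                                   
   ┃                                   
   ┃                                   
   ┗━━━━━━━━━━━━━━━━━━━━━━━━━━━━━━━━━━━


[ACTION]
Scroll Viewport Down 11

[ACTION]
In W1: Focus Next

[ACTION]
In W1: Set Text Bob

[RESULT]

           ┏━━━━━━━━━━━━━━━━━━━━━━━━━━┓
   ┏━━━━━━━━━━━━━━━━━━━━━━━━━━━━━━━━━━━
   ┃ FormWidget                        
   ┠───────────────────────────────────
   ┃  Plan:       ( ) Free  (●) Pro  ( 
   ┃> Priority:   [High               ▼
   ┃  Active:     [ ]                  
   ┃  Language:   ( ) English  (●) Span
   ┃  Region:     [EU                 ▼
   ┃                                   
   ┃                                   
   ┃                                   
   ┃                                   
   ┗━━━━━━━━━━━━━━━━━━━━━━━━━━━━━━━━━━━
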